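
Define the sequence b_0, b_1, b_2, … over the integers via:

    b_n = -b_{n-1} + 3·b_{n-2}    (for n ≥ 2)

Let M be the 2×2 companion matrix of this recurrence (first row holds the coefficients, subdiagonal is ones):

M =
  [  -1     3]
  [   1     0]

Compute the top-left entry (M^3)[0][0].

(M^3)[0][0] is the top entry after applying M 3 times to the unit state (1, 0). Equivalently it is h_{4} for the auxiliary sequence (h_n) obeying the same recurrence with h_1 = 1 and h_i = 0 for 0 ≤ i < 1:
h_2 = -1·1 + 3·0 = -1
h_3 = -1·-1 + 3·1 = 4
h_4 = -1·4 + 3·-1 = -7

-7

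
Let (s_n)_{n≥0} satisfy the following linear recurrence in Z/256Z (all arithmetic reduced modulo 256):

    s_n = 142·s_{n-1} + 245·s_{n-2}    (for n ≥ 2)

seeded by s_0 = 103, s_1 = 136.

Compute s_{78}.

231

s_2 = 142·136 + 245·103 = 3
s_3 = 142·3 + 245·136 = 210
s_4 = 142·210 + 245·3 = 91
s_5 = 142·91 + 245·210 = 116
s_6 = 142·116 + 245·91 = 111
s_7 = 142·111 + 245·116 = 150
s_8 = 142·150 + 245·111 = 111
s_9 = 142·111 + 245·150 = 32
s_10 = 142·32 + 245·111 = 251
s_11 = 142·251 + 245·32 = 218
s_12 = 142·218 + 245·251 = 35
s_13 = 142·35 + 245·218 = 12
s_14 = 142·12 + 245·35 = 39
s_15 = 142·39 + 245·12 = 30
s_16 = 142·30 + 245·39 = 247
s_17 = 142·247 + 245·30 = 184
s_18 = 142·184 + 245·247 = 115
s_19 = 142·115 + 245·184 = 226
s_20 = 142·226 + 245·115 = 107
s_21 = 142·107 + 245·226 = 164
s_22 = 142·164 + 245·107 = 95
s_23 = 142·95 + 245·164 = 166
s_24 = 142·166 + 245·95 = 255
s_25 = 142·255 + 245·166 = 80
s_26 = 142·80 + 245·255 = 107
s_27 = 142·107 + 245·80 = 234
s_28 = 142·234 + 245·107 = 51
s_29 = 142·51 + 245·234 = 60
s_30 = 142·60 + 245·51 = 23
s_31 = 142·23 + 245·60 = 46
s_32 = 142·46 + 245·23 = 135
s_33 = 142·135 + 245·46 = 232
s_34 = 142·232 + 245·135 = 227
s_35 = 142·227 + 245·232 = 242
s_36 = 142·242 + 245·227 = 123
s_37 = 142·123 + 245·242 = 212
s_38 = 142·212 + 245·123 = 79
s_39 = 142·79 + 245·212 = 182
s_40 = 142·182 + 245·79 = 143
s_41 = 142·143 + 245·182 = 128
s_42 = 142·128 + 245·143 = 219
s_43 = 142·219 + 245·128 = 250
s_44 = 142·250 + 245·219 = 67
s_45 = 142·67 + 245·250 = 108
s_46 = 142·108 + 245·67 = 7
s_47 = 142·7 + 245·108 = 62
s_48 = 142·62 + 245·7 = 23
s_49 = 142·23 + 245·62 = 24
s_50 = 142·24 + 245·23 = 83
s_51 = 142·83 + 245·24 = 2
s_52 = 142·2 + 245·83 = 139
s_53 = 142·139 + 245·2 = 4
s_54 = 142·4 + 245·139 = 63
s_55 = 142·63 + 245·4 = 198
s_56 = 142·198 + 245·63 = 31
s_57 = 142·31 + 245·198 = 176
s_58 = 142·176 + 245·31 = 75
s_59 = 142·75 + 245·176 = 10
s_60 = 142·10 + 245·75 = 83
s_61 = 142·83 + 245·10 = 156
s_62 = 142·156 + 245·83 = 247
s_63 = 142·247 + 245·156 = 78
s_64 = 142·78 + 245·247 = 167
s_65 = 142·167 + 245·78 = 72
s_66 = 142·72 + 245·167 = 195
s_67 = 142·195 + 245·72 = 18
s_68 = 142·18 + 245·195 = 155
s_69 = 142·155 + 245·18 = 52
s_70 = 142·52 + 245·155 = 47
s_71 = 142·47 + 245·52 = 214
s_72 = 142·214 + 245·47 = 175
s_73 = 142·175 + 245·214 = 224
s_74 = 142·224 + 245·175 = 187
s_75 = 142·187 + 245·224 = 26
s_76 = 142·26 + 245·187 = 99
s_77 = 142·99 + 245·26 = 204
s_78 = 142·204 + 245·99 = 231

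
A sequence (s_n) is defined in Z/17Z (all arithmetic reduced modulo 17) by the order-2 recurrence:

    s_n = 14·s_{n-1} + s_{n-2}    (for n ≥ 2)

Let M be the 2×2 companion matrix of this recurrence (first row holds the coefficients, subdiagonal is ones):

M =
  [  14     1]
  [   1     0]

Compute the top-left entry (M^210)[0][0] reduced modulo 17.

10

(M^210)[0][0] is the top entry after applying M 210 times to the unit state (1, 0). Equivalently it is h_{211} for the auxiliary sequence (h_n) obeying the same recurrence with h_1 = 1 and h_i = 0 for 0 ≤ i < 1:
h_2 = 14·1 + 1·0 = 14
h_3 = 14·14 + 1·1 = 10
h_4 = 14·10 + 1·14 = 1
h_5 = 14·1 + 1·10 = 7
h_6 = 14·7 + 1·1 = 14
h_7 = 14·14 + 1·7 = 16
h_8 = 14·16 + 1·14 = 0
h_9 = 14·0 + 1·16 = 16
h_10 = 14·16 + 1·0 = 3
h_11 = 14·3 + 1·16 = 7
h_12 = 14·7 + 1·3 = 16
h_13 = 14·16 + 1·7 = 10
h_14 = 14·10 + 1·16 = 3
h_15 = 14·3 + 1·10 = 1
h_16 = 14·1 + 1·3 = 0
h_17 = 14·0 + 1·1 = 1
(h_16, h_17) = (0, 1) = (h_0, h_1), so the sequence has period 16.
211 ≡ 3 (mod 16), hence h_211 = h_3 = 10.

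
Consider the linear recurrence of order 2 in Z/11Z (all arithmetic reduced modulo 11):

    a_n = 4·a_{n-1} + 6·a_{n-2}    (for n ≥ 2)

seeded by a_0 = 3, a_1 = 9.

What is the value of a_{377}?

a_2 = 4·9 + 6·3 = 10
a_3 = 4·10 + 6·9 = 6
a_4 = 4·6 + 6·10 = 7
a_5 = 4·7 + 6·6 = 9
a_6 = 4·9 + 6·7 = 1
a_7 = 4·1 + 6·9 = 3
a_8 = 4·3 + 6·1 = 7
a_9 = 4·7 + 6·3 = 2
a_10 = 4·2 + 6·7 = 6
a_11 = 4·6 + 6·2 = 3
a_12 = 4·3 + 6·6 = 4
a_13 = 4·4 + 6·3 = 1
a_14 = 4·1 + 6·4 = 6
a_15 = 4·6 + 6·1 = 8
a_16 = 4·8 + 6·6 = 2
a_17 = 4·2 + 6·8 = 1
a_18 = 4·1 + 6·2 = 5
a_19 = 4·5 + 6·1 = 4
a_20 = 4·4 + 6·5 = 2
a_21 = 4·2 + 6·4 = 10
a_22 = 4·10 + 6·2 = 8
a_23 = 4·8 + 6·10 = 4
a_24 = 4·4 + 6·8 = 9
a_25 = 4·9 + 6·4 = 5
a_26 = 4·5 + 6·9 = 8
a_27 = 4·8 + 6·5 = 7
a_28 = 4·7 + 6·8 = 10
a_29 = 4·10 + 6·7 = 5
a_30 = 4·5 + 6·10 = 3
a_31 = 4·3 + 6·5 = 9
(a_30, a_31) = (3, 9) = (a_0, a_1), so the sequence has period 30.
377 ≡ 17 (mod 30), hence a_377 = a_17 = 1.

1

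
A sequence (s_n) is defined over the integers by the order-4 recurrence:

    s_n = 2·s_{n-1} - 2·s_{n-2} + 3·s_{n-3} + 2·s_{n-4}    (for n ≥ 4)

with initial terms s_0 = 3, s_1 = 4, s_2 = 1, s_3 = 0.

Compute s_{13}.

7086

s_4 = 2·0 + -2·1 + 3·4 + 2·3 = 16
s_5 = 2·16 + -2·0 + 3·1 + 2·4 = 43
s_6 = 2·43 + -2·16 + 3·0 + 2·1 = 56
s_7 = 2·56 + -2·43 + 3·16 + 2·0 = 74
s_8 = 2·74 + -2·56 + 3·43 + 2·16 = 197
s_9 = 2·197 + -2·74 + 3·56 + 2·43 = 500
s_10 = 2·500 + -2·197 + 3·74 + 2·56 = 940
s_11 = 2·940 + -2·500 + 3·197 + 2·74 = 1619
s_12 = 2·1619 + -2·940 + 3·500 + 2·197 = 3252
s_13 = 2·3252 + -2·1619 + 3·940 + 2·500 = 7086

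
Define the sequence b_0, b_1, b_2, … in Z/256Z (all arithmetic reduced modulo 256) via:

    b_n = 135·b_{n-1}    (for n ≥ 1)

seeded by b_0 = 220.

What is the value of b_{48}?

220

b_1 = 135·220 = 4
b_2 = 135·4 = 28
b_3 = 135·28 = 196
b_4 = 135·196 = 92
b_5 = 135·92 = 132
b_6 = 135·132 = 156
b_7 = 135·156 = 68
b_8 = 135·68 = 220
(b_8) = (220) = (b_0), so the sequence has period 8.
48 ≡ 0 (mod 8), hence b_48 = b_0 = 220.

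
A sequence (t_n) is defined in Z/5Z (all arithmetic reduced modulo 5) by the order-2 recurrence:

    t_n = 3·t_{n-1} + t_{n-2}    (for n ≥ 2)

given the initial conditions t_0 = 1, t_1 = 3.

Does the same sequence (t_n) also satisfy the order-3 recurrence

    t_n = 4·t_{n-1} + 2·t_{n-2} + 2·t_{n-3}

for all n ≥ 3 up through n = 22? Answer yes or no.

no

Terms t_0..t_22: 1, 3, 0, 3, 4, 0, 4, 2, 0, 2, 1, 0, 1, 3, 0, 3, 4, 0, 4, 2, 0, 2, 1
n=3: candidate gives 3, actual t_3 = 3 ✓
n=4: candidate gives 3, actual t_4 = 4 ✗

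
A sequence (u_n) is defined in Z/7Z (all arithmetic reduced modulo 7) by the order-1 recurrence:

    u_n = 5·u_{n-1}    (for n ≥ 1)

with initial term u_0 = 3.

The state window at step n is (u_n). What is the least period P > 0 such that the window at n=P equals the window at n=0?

6

n=0: window = (3)
n=1: window = (1)
n=2: window = (5)
n=3: window = (4)
n=4: window = (6)
n=5: window = (2)
n=6: window = (3)
window at n=6 equals window at n=0 → period = 6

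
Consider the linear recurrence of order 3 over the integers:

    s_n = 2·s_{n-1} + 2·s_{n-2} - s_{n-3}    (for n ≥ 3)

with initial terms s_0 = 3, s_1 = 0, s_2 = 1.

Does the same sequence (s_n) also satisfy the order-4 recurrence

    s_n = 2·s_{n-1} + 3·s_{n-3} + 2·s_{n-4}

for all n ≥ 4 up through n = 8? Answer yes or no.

Terms s_0..s_8: 3, 0, 1, -1, 0, -3, -5, -16, -39
n=4: candidate gives 4, actual s_4 = 0 ✗

no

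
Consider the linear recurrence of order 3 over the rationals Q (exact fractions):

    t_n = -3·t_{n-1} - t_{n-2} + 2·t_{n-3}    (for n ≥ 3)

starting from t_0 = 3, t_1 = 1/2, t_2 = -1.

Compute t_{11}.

6232

t_3 = -3·-1 + -1·1/2 + 2·3 = 17/2
t_4 = -3·17/2 + -1·-1 + 2·1/2 = -47/2
t_5 = -3·-47/2 + -1·17/2 + 2·-1 = 60
t_6 = -3·60 + -1·-47/2 + 2·17/2 = -279/2
t_7 = -3·-279/2 + -1·60 + 2·-47/2 = 623/2
t_8 = -3·623/2 + -1·-279/2 + 2·60 = -675
t_9 = -3·-675 + -1·623/2 + 2·-279/2 = 2869/2
t_10 = -3·2869/2 + -1·-675 + 2·623/2 = -6011/2
t_11 = -3·-6011/2 + -1·2869/2 + 2·-675 = 6232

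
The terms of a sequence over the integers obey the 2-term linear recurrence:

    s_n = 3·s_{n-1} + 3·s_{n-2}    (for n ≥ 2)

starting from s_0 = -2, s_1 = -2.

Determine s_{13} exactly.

-26140482

s_2 = 3·-2 + 3·-2 = -12
s_3 = 3·-12 + 3·-2 = -42
s_4 = 3·-42 + 3·-12 = -162
s_5 = 3·-162 + 3·-42 = -612
s_6 = 3·-612 + 3·-162 = -2322
s_7 = 3·-2322 + 3·-612 = -8802
s_8 = 3·-8802 + 3·-2322 = -33372
s_9 = 3·-33372 + 3·-8802 = -126522
s_10 = 3·-126522 + 3·-33372 = -479682
s_11 = 3·-479682 + 3·-126522 = -1818612
s_12 = 3·-1818612 + 3·-479682 = -6894882
s_13 = 3·-6894882 + 3·-1818612 = -26140482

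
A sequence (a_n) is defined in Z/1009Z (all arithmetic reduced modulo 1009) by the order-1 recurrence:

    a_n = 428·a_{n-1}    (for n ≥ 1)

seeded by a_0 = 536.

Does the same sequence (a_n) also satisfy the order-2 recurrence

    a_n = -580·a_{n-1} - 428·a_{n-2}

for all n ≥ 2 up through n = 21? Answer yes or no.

yes

Terms a_0..a_21: 536, 365, 834, 775, 748, 291, 441, 65, 577, 760, 382, 38, 120, 910, 6, 550, 303, 532, 671, 632, 84, 637
n=2: candidate gives 834, actual a_2 = 834 ✓
n=3: candidate gives 775, actual a_3 = 775 ✓
n=4: candidate gives 748, actual a_4 = 748 ✓
n=5: candidate gives 291, actual a_5 = 291 ✓
n=6: candidate gives 441, actual a_6 = 441 ✓
n=7: candidate gives 65, actual a_7 = 65 ✓
n=8: candidate gives 577, actual a_8 = 577 ✓
n=9: candidate gives 760, actual a_9 = 760 ✓
n=10: candidate gives 382, actual a_10 = 382 ✓
n=11: candidate gives 38, actual a_11 = 38 ✓
n=12: candidate gives 120, actual a_12 = 120 ✓
n=13: candidate gives 910, actual a_13 = 910 ✓
n=14: candidate gives 6, actual a_14 = 6 ✓
n=15: candidate gives 550, actual a_15 = 550 ✓
n=16: candidate gives 303, actual a_16 = 303 ✓
n=17: candidate gives 532, actual a_17 = 532 ✓
n=18: candidate gives 671, actual a_18 = 671 ✓
n=19: candidate gives 632, actual a_19 = 632 ✓
n=20: candidate gives 84, actual a_20 = 84 ✓
n=21: candidate gives 637, actual a_21 = 637 ✓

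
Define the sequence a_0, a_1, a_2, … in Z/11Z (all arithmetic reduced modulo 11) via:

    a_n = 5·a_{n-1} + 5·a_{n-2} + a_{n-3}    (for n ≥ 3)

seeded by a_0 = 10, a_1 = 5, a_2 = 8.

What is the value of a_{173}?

a_3 = 5·8 + 5·5 + 1·10 = 9
a_4 = 5·9 + 5·8 + 1·5 = 2
a_5 = 5·2 + 5·9 + 1·8 = 8
a_6 = 5·8 + 5·2 + 1·9 = 4
a_7 = 5·4 + 5·8 + 1·2 = 7
a_8 = 5·7 + 5·4 + 1·8 = 8
Continuing the recurrence:
  a_9 = 2;  a_10 = 2;  a_11 = 6;  a_12 = 9;  a_13 = 0;  a_14 = 7
  a_15 = 0;  a_16 = 2;  a_17 = 6;  a_18 = 7;  a_19 = 1;  a_20 = 2
  a_21 = 0;  a_22 = 0;  a_23 = 2;  a_24 = 10;  a_25 = 5;  a_26 = 0
  a_27 = 2;  a_28 = 4;  a_29 = 8;  a_30 = 7;  a_31 = 2;  a_32 = 9
  a_33 = 7;  a_34 = 5;  a_35 = 3;  a_36 = 3;  a_37 = 2;  a_38 = 6
  a_39 = 10;  a_40 = 5;  a_41 = 4;  a_42 = 0;  a_43 = 3;  a_44 = 8
  a_45 = 0;  a_46 = 10;  a_47 = 3;  a_48 = 10;  a_49 = 9;  a_50 = 10
  a_51 = 6;  a_52 = 1;  a_53 = 1;  a_54 = 5;  a_55 = 9;  a_56 = 5
  a_57 = 9;  a_58 = 2;  a_59 = 5;  a_60 = 0;  a_61 = 5;  a_62 = 8
  a_63 = 10;  a_64 = 7;  a_65 = 5;  a_66 = 4;  a_67 = 8;  a_68 = 10
  a_69 = 6;  a_70 = 0;  a_71 = 7;  a_72 = 8;  a_73 = 9;  a_74 = 4
  a_75 = 7;  a_76 = 9;  a_77 = 7;  a_78 = 10;  a_79 = 6;  a_80 = 10
  a_81 = 2;  a_82 = 0;  a_83 = 9;  a_84 = 3;  a_85 = 5;  a_86 = 5
  a_87 = 9;  a_88 = 9;  a_89 = 7;  a_90 = 1;  a_91 = 5;  a_92 = 4
  a_93 = 2;  a_94 = 2;  a_95 = 2;  a_96 = 0;  a_97 = 1;  a_98 = 7
  a_99 = 7;  a_100 = 5;  a_101 = 1;  a_102 = 4;  a_103 = 8;  a_104 = 6
  a_105 = 8;  a_106 = 1;  a_107 = 7;  a_108 = 4;  a_109 = 1;  a_110 = 10
  a_111 = 4;  a_112 = 5;  a_113 = 0;  a_114 = 7;  a_115 = 7;  a_116 = 4
  a_117 = 7;  a_118 = 7;  a_119 = 8;  a_120 = 5;  a_121 = 6;  a_122 = 8
  a_123 = 9;  a_124 = 3;  a_125 = 2;  a_126 = 1;  a_127 = 7;  a_128 = 9
  a_129 = 4;  a_130 = 6;  a_131 = 4;  a_132 = 10;  a_133 = 10;  a_134 = 5
  a_135 = 8;  a_136 = 9;  a_137 = 2;  a_138 = 8;  a_139 = 4;  a_140 = 7
  a_141 = 8;  a_142 = 2;  a_143 = 2;  a_144 = 6;  a_145 = 9;  a_146 = 0
  a_147 = 7;  a_148 = 0;  a_149 = 2;  a_150 = 6;  a_151 = 7;  a_152 = 1
  a_153 = 2;  a_154 = 0;  a_155 = 0;  a_156 = 2;  a_157 = 10;  a_158 = 5
  a_159 = 0;  a_160 = 2;  a_161 = 4;  a_162 = 8;  a_163 = 7;  a_164 = 2
  a_165 = 9;  a_166 = 7;  a_167 = 5;  a_168 = 3;  a_169 = 3;  a_170 = 2
  a_171 = 6
a_172 = 5·6 + 5·2 + 1·3 = 10
a_173 = 5·10 + 5·6 + 1·2 = 5

5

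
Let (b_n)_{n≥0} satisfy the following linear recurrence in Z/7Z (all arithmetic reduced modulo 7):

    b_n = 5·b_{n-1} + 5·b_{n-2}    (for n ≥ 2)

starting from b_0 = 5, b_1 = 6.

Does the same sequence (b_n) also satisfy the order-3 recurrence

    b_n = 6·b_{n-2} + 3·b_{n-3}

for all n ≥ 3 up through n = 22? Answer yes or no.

Terms b_0..b_22: 5, 6, 6, 4, 1, 4, 4, 5, 3, 5, 5, 1, 2, 1, 1, 3, 6, 3, 3, 2, 4, 2, 2
n=3: candidate gives 2, actual b_3 = 4 ✗

no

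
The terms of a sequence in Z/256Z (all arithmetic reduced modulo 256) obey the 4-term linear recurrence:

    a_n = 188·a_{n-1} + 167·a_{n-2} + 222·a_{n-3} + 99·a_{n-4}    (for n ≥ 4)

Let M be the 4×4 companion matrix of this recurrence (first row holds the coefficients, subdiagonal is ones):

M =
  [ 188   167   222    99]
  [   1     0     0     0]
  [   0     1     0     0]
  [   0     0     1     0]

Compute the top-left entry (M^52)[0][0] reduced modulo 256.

(M^52)[0][0] is the top entry after applying M 52 times to the unit state (1, 0, 0, 0). Equivalently it is h_{55} for the auxiliary sequence (h_n) obeying the same recurrence with h_3 = 1 and h_i = 0 for 0 ≤ i < 3:
h_4 = 188·1 + 167·0 + 222·0 + 99·0 = 188
h_5 = 188·188 + 167·1 + 222·0 + 99·0 = 183
h_6 = 188·183 + 167·188 + 222·1 + 99·0 = 230
h_7 = 188·230 + 167·183 + 222·188 + 99·1 = 180
h_8 = 188·180 + 167·230 + 222·183 + 99·188 = 160
h_9 = 188·160 + 167·180 + 222·230 + 99·183 = 37
h_10 = 188·37 + 167·160 + 222·180 + 99·230 = 150
h_11 = 188·150 + 167·37 + 222·160 + 99·180 = 167
h_12 = 188·167 + 167·150 + 222·37 + 99·160 = 116
h_13 = 188·116 + 167·167 + 222·150 + 99·37 = 132
h_14 = 188·132 + 167·116 + 222·167 + 99·150 = 112
h_15 = 188·112 + 167·132 + 222·116 + 99·167 = 137
h_16 = 188·137 + 167·112 + 222·132 + 99·116 = 0
h_17 = 188·0 + 167·137 + 222·112 + 99·132 = 139
h_18 = 188·139 + 167·0 + 222·137 + 99·112 = 50
h_19 = 188·50 + 167·139 + 222·0 + 99·137 = 96
h_20 = 188·96 + 167·50 + 222·139 + 99·0 = 168
h_21 = 188·168 + 167·96 + 222·50 + 99·139 = 29
h_22 = 188·29 + 167·168 + 222·96 + 99·50 = 122
h_23 = 188·122 + 167·29 + 222·168 + 99·96 = 83
h_24 = 188·83 + 167·122 + 222·29 + 99·168 = 168
h_25 = 188·168 + 167·83 + 222·122 + 99·29 = 136
h_26 = 188·136 + 167·168 + 222·83 + 99·122 = 160
h_27 = 188·160 + 167·136 + 222·168 + 99·83 = 1
h_28 = 188·1 + 167·160 + 222·136 + 99·168 = 4
h_29 = 188·4 + 167·1 + 222·160 + 99·136 = 239
h_30 = 188·239 + 167·4 + 222·1 + 99·160 = 222
h_31 = 188·222 + 167·239 + 222·4 + 99·1 = 204
h_32 = 188·204 + 167·222 + 222·239 + 99·4 = 112
h_33 = 188·112 + 167·204 + 222·222 + 99·239 = 69
h_34 = 188·69 + 167·112 + 222·204 + 99·222 = 126
h_35 = 188·126 + 167·69 + 222·112 + 99·204 = 143
h_36 = 188·143 + 167·126 + 222·69 + 99·112 = 92
h_37 = 188·92 + 167·143 + 222·126 + 99·69 = 204
h_38 = 188·204 + 167·92 + 222·143 + 99·126 = 144
h_39 = 188·144 + 167·204 + 222·92 + 99·143 = 233
h_40 = 188·233 + 167·144 + 222·204 + 99·92 = 136
h_41 = 188·136 + 167·233 + 222·144 + 99·204 = 163
h_42 = 188·163 + 167·136 + 222·233 + 99·144 = 42
h_43 = 188·42 + 167·163 + 222·136 + 99·233 = 56
h_44 = 188·56 + 167·42 + 222·163 + 99·136 = 120
h_45 = 188·120 + 167·56 + 222·42 + 99·163 = 29
h_46 = 188·29 + 167·120 + 222·56 + 99·42 = 98
h_47 = 188·98 + 167·29 + 222·120 + 99·56 = 155
h_48 = 188·155 + 167·98 + 222·29 + 99·120 = 80
h_49 = 188·80 + 167·155 + 222·98 + 99·29 = 16
h_50 = 188·16 + 167·80 + 222·155 + 99·98 = 64
h_51 = 188·64 + 167·16 + 222·80 + 99·155 = 193
h_52 = 188·193 + 167·64 + 222·16 + 99·80 = 76
h_53 = 188·76 + 167·193 + 222·64 + 99·16 = 103
h_54 = 188·103 + 167·76 + 222·193 + 99·64 = 86
h_55 = 188·86 + 167·103 + 222·76 + 99·193 = 228

228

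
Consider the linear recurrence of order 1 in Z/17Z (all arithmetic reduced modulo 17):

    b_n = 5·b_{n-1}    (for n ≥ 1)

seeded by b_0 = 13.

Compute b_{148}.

b_1 = 5·13 = 14
b_2 = 5·14 = 2
b_3 = 5·2 = 10
b_4 = 5·10 = 16
b_5 = 5·16 = 12
b_6 = 5·12 = 9
b_7 = 5·9 = 11
b_8 = 5·11 = 4
b_9 = 5·4 = 3
b_10 = 5·3 = 15
b_11 = 5·15 = 7
b_12 = 5·7 = 1
b_13 = 5·1 = 5
b_14 = 5·5 = 8
b_15 = 5·8 = 6
b_16 = 5·6 = 13
(b_16) = (13) = (b_0), so the sequence has period 16.
148 ≡ 4 (mod 16), hence b_148 = b_4 = 16.

16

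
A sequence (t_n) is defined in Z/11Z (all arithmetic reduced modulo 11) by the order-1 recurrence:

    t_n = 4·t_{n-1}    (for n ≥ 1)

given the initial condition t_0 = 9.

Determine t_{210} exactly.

9

t_1 = 4·9 = 3
t_2 = 4·3 = 1
t_3 = 4·1 = 4
t_4 = 4·4 = 5
t_5 = 4·5 = 9
(t_5) = (9) = (t_0), so the sequence has period 5.
210 ≡ 0 (mod 5), hence t_210 = t_0 = 9.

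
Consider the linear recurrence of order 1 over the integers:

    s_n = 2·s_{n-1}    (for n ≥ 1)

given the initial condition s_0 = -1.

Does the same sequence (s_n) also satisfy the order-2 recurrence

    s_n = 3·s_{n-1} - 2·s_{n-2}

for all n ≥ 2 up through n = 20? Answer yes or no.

Terms s_0..s_20: -1, -2, -4, -8, -16, -32, -64, -128, -256, -512, -1024, -2048, -4096, -8192, -16384, -32768, -65536, -131072, -262144, -524288, -1048576
n=2: candidate gives -4, actual s_2 = -4 ✓
n=3: candidate gives -8, actual s_3 = -8 ✓
n=4: candidate gives -16, actual s_4 = -16 ✓
n=5: candidate gives -32, actual s_5 = -32 ✓
n=6: candidate gives -64, actual s_6 = -64 ✓
n=7: candidate gives -128, actual s_7 = -128 ✓
n=8: candidate gives -256, actual s_8 = -256 ✓
n=9: candidate gives -512, actual s_9 = -512 ✓
n=10: candidate gives -1024, actual s_10 = -1024 ✓
n=11: candidate gives -2048, actual s_11 = -2048 ✓
n=12: candidate gives -4096, actual s_12 = -4096 ✓
n=13: candidate gives -8192, actual s_13 = -8192 ✓
n=14: candidate gives -16384, actual s_14 = -16384 ✓
n=15: candidate gives -32768, actual s_15 = -32768 ✓
n=16: candidate gives -65536, actual s_16 = -65536 ✓
n=17: candidate gives -131072, actual s_17 = -131072 ✓
n=18: candidate gives -262144, actual s_18 = -262144 ✓
n=19: candidate gives -524288, actual s_19 = -524288 ✓
n=20: candidate gives -1048576, actual s_20 = -1048576 ✓

yes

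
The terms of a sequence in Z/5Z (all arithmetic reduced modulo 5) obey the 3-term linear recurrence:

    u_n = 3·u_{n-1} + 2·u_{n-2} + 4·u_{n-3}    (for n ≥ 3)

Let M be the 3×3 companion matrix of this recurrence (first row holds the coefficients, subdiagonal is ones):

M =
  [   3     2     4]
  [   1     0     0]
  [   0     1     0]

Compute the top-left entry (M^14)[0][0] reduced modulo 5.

0

(M^14)[0][0] is the top entry after applying M 14 times to the unit state (1, 0, 0). Equivalently it is h_{16} for the auxiliary sequence (h_n) obeying the same recurrence with h_2 = 1 and h_i = 0 for 0 ≤ i < 2:
h_3 = 3·1 + 2·0 + 4·0 = 3
h_4 = 3·3 + 2·1 + 4·0 = 1
h_5 = 3·1 + 2·3 + 4·1 = 3
h_6 = 3·3 + 2·1 + 4·3 = 3
h_7 = 3·3 + 2·3 + 4·1 = 4
h_8 = 3·4 + 2·3 + 4·3 = 0
h_9 = 3·0 + 2·4 + 4·3 = 0
h_10 = 3·0 + 2·0 + 4·4 = 1
h_11 = 3·1 + 2·0 + 4·0 = 3
h_12 = 3·3 + 2·1 + 4·0 = 1
h_13 = 3·1 + 2·3 + 4·1 = 3
h_14 = 3·3 + 2·1 + 4·3 = 3
h_15 = 3·3 + 2·3 + 4·1 = 4
h_16 = 3·4 + 2·3 + 4·3 = 0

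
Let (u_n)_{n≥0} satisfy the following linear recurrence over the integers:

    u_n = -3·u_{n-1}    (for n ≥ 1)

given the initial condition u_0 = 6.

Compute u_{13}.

-9565938

u_1 = -3·6 = -18
u_2 = -3·-18 = 54
u_3 = -3·54 = -162
u_4 = -3·-162 = 486
u_5 = -3·486 = -1458
u_6 = -3·-1458 = 4374
u_7 = -3·4374 = -13122
u_8 = -3·-13122 = 39366
u_9 = -3·39366 = -118098
u_10 = -3·-118098 = 354294
u_11 = -3·354294 = -1062882
u_12 = -3·-1062882 = 3188646
u_13 = -3·3188646 = -9565938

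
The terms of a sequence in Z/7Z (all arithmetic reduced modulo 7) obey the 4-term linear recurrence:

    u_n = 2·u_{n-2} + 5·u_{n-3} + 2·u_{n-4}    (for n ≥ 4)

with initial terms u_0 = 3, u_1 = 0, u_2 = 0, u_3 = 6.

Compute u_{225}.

u_4 = 0·6 + 2·0 + 5·0 + 2·3 = 6
u_5 = 0·6 + 2·6 + 5·0 + 2·0 = 5
u_6 = 0·5 + 2·6 + 5·6 + 2·0 = 0
u_7 = 0·0 + 2·5 + 5·6 + 2·6 = 3
u_8 = 0·3 + 2·0 + 5·5 + 2·6 = 2
u_9 = 0·2 + 2·3 + 5·0 + 2·5 = 2
Continuing the recurrence:
  u_10 = 5;  u_11 = 6;  u_12 = 3;  u_13 = 6;  u_14 = 4;  u_15 = 4
  u_16 = 2;  u_17 = 5;  u_18 = 4;  u_19 = 0;  u_20 = 2;  u_21 = 2
  u_22 = 5;  u_23 = 0;  u_24 = 3;  u_25 = 1;  u_26 = 2;  u_27 = 3
  u_28 = 1;  u_29 = 4;  u_30 = 0;  u_31 = 5;  u_32 = 1;  u_33 = 4
  u_34 = 6;  u_35 = 2;  u_36 = 6;  u_37 = 0;  u_38 = 6;  u_39 = 6
  u_40 = 3;  u_41 = 0;  u_42 = 6;  u_43 = 6;  u_44 = 4;  u_45 = 0
  u_46 = 1;  u_47 = 4;  u_48 = 3;  u_49 = 6;  u_50 = 0;  u_51 = 0
  u_52 = 1;  u_53 = 5;  u_54 = 2;  u_55 = 1;  u_56 = 3;  u_57 = 1
  u_58 = 1;  u_59 = 5;  u_60 = 6;  u_61 = 3;  u_62 = 4;  u_63 = 4
  u_64 = 0;  u_65 = 6;  u_66 = 0;  u_67 = 6;  u_68 = 2;  u_69 = 3
  u_70 = 6;  u_71 = 0;  u_72 = 3;  u_73 = 1;  u_74 = 4;  u_75 = 3
  u_76 = 5;  u_77 = 0;  u_78 = 5;  u_79 = 3;  u_80 = 6;  u_81 = 3
  u_82 = 2;  u_83 = 0;  u_84 = 3;  u_85 = 2;  u_86 = 3;  u_87 = 5
  u_88 = 1;  u_89 = 1;  u_90 = 5;  u_91 = 3;  u_92 = 3;  u_93 = 5
  u_94 = 3;  u_95 = 3;  u_96 = 2;  u_97 = 3;  u_98 = 4;  u_99 = 1
  u_100 = 6;  u_101 = 0;  u_102 = 4;  u_103 = 4;  u_104 = 6;  u_105 = 0
  u_106 = 5;  u_107 = 3;  u_108 = 1;  u_109 = 3;  u_110 = 6;  u_111 = 3
  u_112 = 1;  u_113 = 0;  u_114 = 1;  u_115 = 4;  u_116 = 4;  u_117 = 6
  u_118 = 2;  u_119 = 5;  u_120 = 0;  u_121 = 4;  u_122 = 1;  u_123 = 4
  u_124 = 1;  u_125 = 0;  u_126 = 3;  u_127 = 6;  u_128 = 1;  u_129 = 6
  u_130 = 3;  u_131 = 1;  u_132 = 3;  u_133 = 1;  u_134 = 3;  u_135 = 5
  u_136 = 3;  u_137 = 6;  u_138 = 2;  u_139 = 2;  u_140 = 5;  u_141 = 5
  u_142 = 3;  u_143 = 4;  u_144 = 6;  u_145 = 5;  u_146 = 3;  u_147 = 6
  u_148 = 1;  u_149 = 2;  u_150 = 3;  u_151 = 0;  u_152 = 4;  u_153 = 5
  u_154 = 0;  u_155 = 2;  u_156 = 5;  u_157 = 0;  u_158 = 6;  u_159 = 1
  u_160 = 1;  u_161 = 4;  u_162 = 5;  u_163 = 1;  u_164 = 4;  u_165 = 0
  u_166 = 2;  u_167 = 1;  u_168 = 5;  u_169 = 5;  u_170 = 5;  u_171 = 2
  u_172 = 3;  u_173 = 4;  u_174 = 5;  u_175 = 6;  u_176 = 1;  u_177 = 3
  u_178 = 0;  u_179 = 2;  u_180 = 3;  u_181 = 3;  u_182 = 2;  u_183 = 4
  u_184 = 4;  u_185 = 3;  u_186 = 4;  u_187 = 6;  u_188 = 3;  u_189 = 3
  u_190 = 2;  u_191 = 5;  u_192 = 4;  u_193 = 5;  u_194 = 2;  u_195 = 5
  u_196 = 2;  u_197 = 2;  u_198 = 5;  u_199 = 3;  u_200 = 3;  u_201 = 0
  u_202 = 3;  u_203 = 0;  u_204 = 5;  u_205 = 1;  u_206 = 2;  u_207 = 6
  u_208 = 5;  u_209 = 3;  u_210 = 2;  u_211 = 1;  u_212 = 1;  u_213 = 4
  u_214 = 4;  u_215 = 1;  u_216 = 2;  u_217 = 2;  u_218 = 3;  u_219 = 2
  u_220 = 6;  u_221 = 2;  u_222 = 0;  u_223 = 3
u_224 = 0·3 + 2·0 + 5·2 + 2·6 = 1
u_225 = 0·1 + 2·3 + 5·0 + 2·2 = 3

3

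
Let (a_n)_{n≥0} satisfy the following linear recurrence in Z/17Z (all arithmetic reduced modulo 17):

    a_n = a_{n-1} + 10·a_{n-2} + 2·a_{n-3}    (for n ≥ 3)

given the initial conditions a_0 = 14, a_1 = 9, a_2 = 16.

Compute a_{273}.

a_3 = 1·16 + 10·9 + 2·14 = 15
a_4 = 1·15 + 10·16 + 2·9 = 6
a_5 = 1·6 + 10·15 + 2·16 = 1
a_6 = 1·1 + 10·6 + 2·15 = 6
a_7 = 1·6 + 10·1 + 2·6 = 11
a_8 = 1·11 + 10·6 + 2·1 = 5
Continuing the recurrence:
  a_9 = 8;  a_10 = 12;  a_11 = 0;  a_12 = 0;  a_13 = 7;  a_14 = 7
  a_15 = 9;  a_16 = 8;  a_17 = 10;  a_18 = 6;  a_19 = 3;  a_20 = 15
  a_21 = 6;  a_22 = 9;  a_23 = 14;  a_24 = 14;  a_25 = 2;  a_26 = 0
  a_27 = 14;  a_28 = 1;  a_29 = 5;  a_30 = 9;  a_31 = 10;  a_32 = 8
  a_33 = 7;  a_34 = 5;  a_35 = 6;  a_36 = 2;  a_37 = 4;  a_38 = 2
  a_39 = 12;  a_40 = 6;  a_41 = 11;  a_42 = 10;  a_43 = 13;  a_44 = 16
  a_45 = 13;  a_46 = 12;  a_47 = 4;  a_48 = 14;  a_49 = 10;  a_50 = 5
  a_51 = 14;  a_52 = 16;  a_53 = 13;  a_54 = 14;  a_55 = 6;  a_56 = 2
  a_57 = 5;  a_58 = 3;  a_59 = 6;  a_60 = 12;  a_61 = 10;  a_62 = 6
  a_63 = 11;  a_64 = 6;  a_65 = 9;  a_66 = 6;  a_67 = 6;  a_68 = 16
  a_69 = 3;  a_70 = 5;  a_71 = 16;  a_72 = 4;  a_73 = 4;  a_74 = 8
  a_75 = 5;  a_76 = 8;  a_77 = 6;  a_78 = 11;  a_79 = 2;  a_80 = 5
  a_81 = 13;  a_82 = 16;  a_83 = 3;  a_84 = 2;  a_85 = 13;  a_86 = 5
  a_87 = 3;  a_88 = 11;  a_89 = 0;  a_90 = 14;  a_91 = 2;  a_92 = 6
  a_93 = 3;  a_94 = 16;  a_95 = 7;  a_96 = 3;  a_97 = 3;  a_98 = 13
  a_99 = 15;  a_100 = 15;  a_101 = 4;  a_102 = 14;  a_103 = 16;  a_104 = 11
  a_105 = 12;  a_106 = 1;  a_107 = 7;  a_108 = 7;  a_109 = 11;  a_110 = 10
  a_111 = 15;  a_112 = 1;  a_113 = 1;  a_114 = 7;  a_115 = 2;  a_116 = 6
  a_117 = 6;  a_118 = 2;  a_119 = 6;  a_120 = 4;  a_121 = 0;  a_122 = 1
  a_123 = 9;  a_124 = 2;  a_125 = 9;  a_126 = 13;  a_127 = 5;  a_128 = 0
  a_129 = 8;  a_130 = 1;  a_131 = 13;  a_132 = 5;  a_133 = 1;  a_134 = 9
  a_135 = 12;  a_136 = 2;  a_137 = 4;  a_138 = 14;  a_139 = 7;  a_140 = 2
  a_141 = 15;  a_142 = 15;  a_143 = 16;  a_144 = 9;  a_145 = 12;  a_146 = 15
  a_147 = 0;  a_148 = 4;  a_149 = 0;  a_150 = 6;  a_151 = 14;  a_152 = 6
  a_153 = 5;  a_154 = 8;  a_155 = 2;  a_156 = 7;  a_157 = 9;  a_158 = 15
  a_159 = 0;  a_160 = 15;  a_161 = 11;  a_162 = 8;  a_163 = 12;  a_164 = 12
  a_165 = 12;  a_166 = 3;  a_167 = 11;  a_168 = 14;  a_169 = 11;  a_170 = 3
  a_171 = 5;  a_172 = 6;  a_173 = 11;  a_174 = 13;  a_175 = 16;  a_176 = 15
  a_177 = 14;  a_178 = 9;  a_179 = 9;  a_180 = 8;  a_181 = 14;  a_182 = 10
  a_183 = 13;  a_184 = 5;  a_185 = 2;  a_186 = 10;  a_187 = 6;  a_188 = 8
  a_189 = 3;  a_190 = 10;  a_191 = 5;  a_192 = 9;  a_193 = 11;  a_194 = 9
  a_195 = 1;  a_196 = 11;  a_197 = 5;  a_198 = 15;  a_199 = 2;  a_200 = 9
  a_201 = 8;  a_202 = 0;  a_203 = 13;  a_204 = 12;  a_205 = 6;  a_206 = 16
  a_207 = 15;  a_208 = 0;  a_209 = 12;  a_210 = 8;  a_211 = 9;  a_212 = 11
  a_213 = 15;  a_214 = 7;  a_215 = 9;  a_216 = 7;  a_217 = 9;  a_218 = 12
  a_219 = 14;  a_220 = 16;  a_221 = 10;  a_222 = 11;  a_223 = 7;  a_224 = 1
  a_225 = 8;  a_226 = 15;  a_227 = 12;  a_228 = 8;  a_229 = 5;  a_230 = 7
  a_231 = 5;  a_232 = 0;  a_233 = 13;  a_234 = 6;  a_235 = 0;  a_236 = 1
  a_237 = 13;  a_238 = 6;  a_239 = 2;  a_240 = 3;  a_241 = 1;  a_242 = 1
  a_243 = 0;  a_244 = 12;  a_245 = 14;  a_246 = 15;  a_247 = 9;  a_248 = 0
  a_249 = 1;  a_250 = 2;  a_251 = 12;  a_252 = 0;  a_253 = 5;  a_254 = 12
  a_255 = 11;  a_256 = 5;  a_257 = 3;  a_258 = 7;  a_259 = 13;  a_260 = 4
  a_261 = 12;  a_262 = 10;  a_263 = 2;  a_264 = 7;  a_265 = 13;  a_266 = 2
  a_267 = 10;  a_268 = 5;  a_269 = 7;  a_270 = 9;  a_271 = 4
a_272 = 1·4 + 10·9 + 2·7 = 6
a_273 = 1·6 + 10·4 + 2·9 = 13

13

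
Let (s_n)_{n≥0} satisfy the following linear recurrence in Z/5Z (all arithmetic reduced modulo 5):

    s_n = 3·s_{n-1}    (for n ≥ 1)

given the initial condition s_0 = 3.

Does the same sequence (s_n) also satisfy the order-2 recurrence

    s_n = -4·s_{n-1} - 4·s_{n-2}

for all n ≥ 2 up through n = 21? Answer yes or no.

Terms s_0..s_21: 3, 4, 2, 1, 3, 4, 2, 1, 3, 4, 2, 1, 3, 4, 2, 1, 3, 4, 2, 1, 3, 4
n=2: candidate gives 2, actual s_2 = 2 ✓
n=3: candidate gives 1, actual s_3 = 1 ✓
n=4: candidate gives 3, actual s_4 = 3 ✓
n=5: candidate gives 4, actual s_5 = 4 ✓
n=6: candidate gives 2, actual s_6 = 2 ✓
n=7: candidate gives 1, actual s_7 = 1 ✓
n=8: candidate gives 3, actual s_8 = 3 ✓
n=9: candidate gives 4, actual s_9 = 4 ✓
n=10: candidate gives 2, actual s_10 = 2 ✓
n=11: candidate gives 1, actual s_11 = 1 ✓
n=12: candidate gives 3, actual s_12 = 3 ✓
n=13: candidate gives 4, actual s_13 = 4 ✓
n=14: candidate gives 2, actual s_14 = 2 ✓
n=15: candidate gives 1, actual s_15 = 1 ✓
n=16: candidate gives 3, actual s_16 = 3 ✓
n=17: candidate gives 4, actual s_17 = 4 ✓
n=18: candidate gives 2, actual s_18 = 2 ✓
n=19: candidate gives 1, actual s_19 = 1 ✓
n=20: candidate gives 3, actual s_20 = 3 ✓
n=21: candidate gives 4, actual s_21 = 4 ✓

yes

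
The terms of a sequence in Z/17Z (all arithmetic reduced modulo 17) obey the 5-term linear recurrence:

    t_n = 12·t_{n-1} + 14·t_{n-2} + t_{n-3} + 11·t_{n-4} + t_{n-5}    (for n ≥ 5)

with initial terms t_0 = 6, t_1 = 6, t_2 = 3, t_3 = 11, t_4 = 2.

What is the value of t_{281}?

6

t_5 = 12·2 + 14·11 + 1·3 + 11·6 + 1·6 = 15
t_6 = 12·15 + 14·2 + 1·11 + 11·3 + 1·6 = 3
t_7 = 12·3 + 14·15 + 1·2 + 11·11 + 1·3 = 15
t_8 = 12·15 + 14·3 + 1·15 + 11·2 + 1·11 = 15
t_9 = 12·15 + 14·15 + 1·3 + 11·15 + 1·2 = 16
t_10 = 12·16 + 14·15 + 1·15 + 11·3 + 1·15 = 6
Continuing the recurrence:
  t_11 = 3;  t_12 = 10;  t_13 = 2;  t_14 = 11;  t_15 = 5;  t_16 = 6
  t_17 = 15;  t_18 = 1;  t_19 = 5;  t_20 = 7;  t_21 = 3;  t_22 = 12
  t_23 = 11;  t_24 = 11;  t_25 = 15;  t_26 = 4;  t_27 = 11;  t_28 = 12
  t_29 = 2;  t_30 = 7;  t_31 = 11;  t_32 = 1;  t_33 = 3;  t_34 = 4
  t_35 = 15;  t_36 = 6;  t_37 = 14;  t_38 = 8;  t_39 = 8;  t_40 = 14
  t_41 = 6;  t_42 = 4;  t_43 = 4;  t_44 = 0;  t_45 = 4;  t_46 = 0
  t_47 = 2;  t_48 = 15;  t_49 = 14;  t_50 = 10;  t_51 = 13;  t_52 = 1
  t_53 = 16;  t_54 = 3;  t_55 = 6;  t_56 = 1;  t_57 = 4;  t_58 = 15
  t_59 = 0;  t_60 = 10;  t_61 = 10;  t_62 = 4;  t_63 = 9;  t_64 = 12
  t_65 = 3;  t_66 = 12;  t_67 = 12;  t_68 = 14;  t_69 = 2;  t_70 = 10
  t_71 = 0;  t_72 = 2;  t_73 = 2;  t_74 = 11;  t_75 = 2;  t_76 = 15
  t_77 = 5;  t_78 = 4;  t_79 = 13;  t_80 = 10;  t_81 = 2;  t_82 = 5
  t_83 = 7;  t_84 = 7;  t_85 = 15;  t_86 = 2;  t_87 = 0;  t_88 = 8
  t_89 = 15;  t_90 = 6;  t_91 = 3;  t_92 = 2;  t_93 = 7;  t_94 = 9
  t_95 = 9;  t_96 = 11;  t_97 = 6;  t_98 = 1;  t_99 = 11;  t_100 = 10
  t_101 = 12;  t_102 = 6;  t_103 = 15;  t_104 = 6;  t_105 = 5;  t_106 = 16
  t_107 = 14;  t_108 = 2;  t_109 = 8;  t_110 = 13;  t_111 = 15;  t_112 = 15
  t_113 = 0;  t_114 = 2;  t_115 = 13;  t_116 = 7;  t_117 = 11;  t_118 = 10
  t_119 = 1;  t_120 = 15;  t_121 = 9;  t_122 = 15;  t_123 = 2;  t_124 = 1
  t_125 = 16;  t_126 = 8;  t_127 = 1;  t_128 = 0;  t_129 = 12;  t_130 = 11
  t_131 = 13;  t_132 = 0;  t_133 = 2;  t_134 = 0;  t_135 = 12;  t_136 = 6
  t_137 = 7;  t_138 = 12;  t_139 = 6;  t_140 = 2;  t_141 = 16;  t_142 = 8
  t_143 = 9;  t_144 = 9;  t_145 = 12;  t_146 = 9;  t_147 = 1;  t_148 = 3
  t_149 = 13;  t_150 = 4;  t_151 = 15;  t_152 = 11;  t_153 = 16;  t_154 = 10
  t_155 = 14;  t_156 = 1;  t_157 = 14;  t_158 = 16;  t_159 = 9;  t_160 = 14
  t_161 = 6;  t_162 = 8;  t_163 = 3;  t_164 = 11;  t_165 = 7;  t_166 = 12
  t_167 = 5;  t_168 = 2;  t_169 = 7;  t_170 = 1;  t_171 = 9;  t_172 = 3
  t_173 = 4;  t_174 = 15;  t_175 = 16;  t_176 = 6;  t_177 = 1;  t_178 = 9
  t_179 = 13;  t_180 = 8;  t_181 = 15;  t_182 = 14;  t_183 = 11;  t_184 = 2
  t_185 = 8;  t_186 = 15;  t_187 = 4;  t_188 = 10;  t_189 = 9;  t_190 = 0
  t_191 = 8;  t_192 = 15;  t_193 = 10;  t_194 = 7;  t_195 = 4;  t_196 = 6
  t_197 = 5;  t_198 = 14;  t_199 = 6;  t_200 = 3;  t_201 = 8;  t_202 = 14
  t_203 = 6;  t_204 = 9;  t_205 = 8;  t_206 = 16;  t_207 = 2;  t_208 = 4
  t_209 = 2;  t_210 = 11;  t_211 = 15;  t_212 = 8;  t_213 = 3;  t_214 = 14
  t_215 = 3;  t_216 = 15;  t_217 = 5;  t_218 = 5;  t_219 = 5;  t_220 = 14
  t_221 = 7;  t_222 = 5;  t_223 = 11;  t_224 = 11;  t_225 = 8;  t_226 = 0
  t_227 = 11;  t_228 = 0;  t_229 = 15;  t_230 = 12;  t_231 = 16;  t_232 = 12
  t_233 = 1;  t_234 = 3;  t_235 = 12;  t_236 = 12;  t_237 = 15;  t_238 = 3
  t_239 = 2;  t_240 = 4;  t_241 = 1;  t_242 = 16;  t_243 = 14;  t_244 = 14
  t_245 = 4;  t_246 = 10;  t_247 = 3;  t_248 = 8;  t_249 = 2;  t_250 = 15
  t_251 = 4;  t_252 = 11;  t_253 = 12;  t_254 = 10;  t_255 = 1;  t_256 = 0
  t_257 = 14;  t_258 = 2;  t_259 = 3;  t_260 = 11;  t_261 = 7;  t_262 = 5
  t_263 = 0;  t_264 = 14;  t_265 = 6;  t_266 = 7;  t_267 = 0;  t_268 = 3
  t_269 = 4;  t_270 = 3;  t_271 = 0;  t_272 = 11;  t_273 = 12;  t_274 = 12
  t_275 = 3;  t_276 = 14;  t_277 = 8;  t_278 = 14;  t_279 = 16
t_280 = 12·16 + 14·14 + 1·8 + 11·14 + 1·3 = 9
t_281 = 12·9 + 14·16 + 1·14 + 11·8 + 1·14 = 6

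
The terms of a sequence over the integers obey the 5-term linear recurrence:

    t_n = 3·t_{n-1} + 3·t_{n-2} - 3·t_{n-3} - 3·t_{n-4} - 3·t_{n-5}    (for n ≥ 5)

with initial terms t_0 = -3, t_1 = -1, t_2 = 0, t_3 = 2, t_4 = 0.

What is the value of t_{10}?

8730

t_5 = 3·0 + 3·2 + -3·0 + -3·-1 + -3·-3 = 18
t_6 = 3·18 + 3·0 + -3·2 + -3·0 + -3·-1 = 51
t_7 = 3·51 + 3·18 + -3·0 + -3·2 + -3·0 = 201
t_8 = 3·201 + 3·51 + -3·18 + -3·0 + -3·2 = 696
t_9 = 3·696 + 3·201 + -3·51 + -3·18 + -3·0 = 2484
t_10 = 3·2484 + 3·696 + -3·201 + -3·51 + -3·18 = 8730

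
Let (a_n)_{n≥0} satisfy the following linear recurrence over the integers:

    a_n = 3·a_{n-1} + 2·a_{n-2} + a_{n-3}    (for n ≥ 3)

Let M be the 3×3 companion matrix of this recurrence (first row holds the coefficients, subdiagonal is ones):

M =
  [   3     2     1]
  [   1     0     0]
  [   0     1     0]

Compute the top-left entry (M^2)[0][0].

(M^2)[0][0] is the top entry after applying M 2 times to the unit state (1, 0, 0). Equivalently it is h_{4} for the auxiliary sequence (h_n) obeying the same recurrence with h_2 = 1 and h_i = 0 for 0 ≤ i < 2:
h_3 = 3·1 + 2·0 + 1·0 = 3
h_4 = 3·3 + 2·1 + 1·0 = 11

11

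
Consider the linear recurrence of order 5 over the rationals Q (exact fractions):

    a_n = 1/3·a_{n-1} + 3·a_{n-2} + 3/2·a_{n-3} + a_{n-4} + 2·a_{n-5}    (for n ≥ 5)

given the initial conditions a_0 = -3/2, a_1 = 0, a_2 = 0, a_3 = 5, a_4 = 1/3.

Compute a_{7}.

a_5 = 1/3·1/3 + 3·5 + 3/2·0 + 1·0 + 2·-3/2 = 109/9
a_6 = 1/3·109/9 + 3·1/3 + 3/2·5 + 1·0 + 2·0 = 677/54
a_7 = 1/3·677/54 + 3·109/9 + 3/2·1/3 + 1·5 + 2·0 = 3727/81

3727/81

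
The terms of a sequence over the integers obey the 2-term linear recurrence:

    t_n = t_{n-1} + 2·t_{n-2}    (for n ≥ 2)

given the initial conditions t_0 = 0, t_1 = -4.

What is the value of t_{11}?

t_2 = 1·-4 + 2·0 = -4
t_3 = 1·-4 + 2·-4 = -12
t_4 = 1·-12 + 2·-4 = -20
t_5 = 1·-20 + 2·-12 = -44
t_6 = 1·-44 + 2·-20 = -84
t_7 = 1·-84 + 2·-44 = -172
t_8 = 1·-172 + 2·-84 = -340
t_9 = 1·-340 + 2·-172 = -684
t_10 = 1·-684 + 2·-340 = -1364
t_11 = 1·-1364 + 2·-684 = -2732

-2732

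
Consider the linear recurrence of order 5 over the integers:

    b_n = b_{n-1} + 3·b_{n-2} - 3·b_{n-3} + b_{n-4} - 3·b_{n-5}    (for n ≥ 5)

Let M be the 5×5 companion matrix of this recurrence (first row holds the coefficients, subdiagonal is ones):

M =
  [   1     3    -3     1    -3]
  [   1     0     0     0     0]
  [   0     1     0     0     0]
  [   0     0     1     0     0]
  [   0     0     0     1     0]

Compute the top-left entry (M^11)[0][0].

28

(M^11)[0][0] is the top entry after applying M 11 times to the unit state (1, 0, 0, 0, 0). Equivalently it is h_{15} for the auxiliary sequence (h_n) obeying the same recurrence with h_4 = 1 and h_i = 0 for 0 ≤ i < 4:
h_5 = 1·1 + 3·0 + -3·0 + 1·0 + -3·0 = 1
h_6 = 1·1 + 3·1 + -3·0 + 1·0 + -3·0 = 4
h_7 = 1·4 + 3·1 + -3·1 + 1·0 + -3·0 = 4
h_8 = 1·4 + 3·4 + -3·1 + 1·1 + -3·0 = 14
h_9 = 1·14 + 3·4 + -3·4 + 1·1 + -3·1 = 12
h_10 = 1·12 + 3·14 + -3·4 + 1·4 + -3·1 = 43
h_11 = 1·43 + 3·12 + -3·14 + 1·4 + -3·4 = 29
h_12 = 1·29 + 3·43 + -3·12 + 1·14 + -3·4 = 124
h_13 = 1·124 + 3·29 + -3·43 + 1·12 + -3·14 = 52
h_14 = 1·52 + 3·124 + -3·29 + 1·43 + -3·12 = 344
h_15 = 1·344 + 3·52 + -3·124 + 1·29 + -3·43 = 28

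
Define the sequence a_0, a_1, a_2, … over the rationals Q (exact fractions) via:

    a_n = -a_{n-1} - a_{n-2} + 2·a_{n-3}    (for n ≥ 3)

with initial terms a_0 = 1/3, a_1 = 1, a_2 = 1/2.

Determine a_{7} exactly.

a_3 = -1·1/2 + -1·1 + 2·1/3 = -5/6
a_4 = -1·-5/6 + -1·1/2 + 2·1 = 7/3
a_5 = -1·7/3 + -1·-5/6 + 2·1/2 = -1/2
a_6 = -1·-1/2 + -1·7/3 + 2·-5/6 = -7/2
a_7 = -1·-7/2 + -1·-1/2 + 2·7/3 = 26/3

26/3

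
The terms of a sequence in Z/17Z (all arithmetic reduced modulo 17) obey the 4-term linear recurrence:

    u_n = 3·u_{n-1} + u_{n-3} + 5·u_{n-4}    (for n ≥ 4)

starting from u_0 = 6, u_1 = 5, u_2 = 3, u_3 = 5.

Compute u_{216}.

11

u_4 = 3·5 + 0·3 + 1·5 + 5·6 = 16
u_5 = 3·16 + 0·5 + 1·3 + 5·5 = 8
u_6 = 3·8 + 0·16 + 1·5 + 5·3 = 10
u_7 = 3·10 + 0·8 + 1·16 + 5·5 = 3
u_8 = 3·3 + 0·10 + 1·8 + 5·16 = 12
u_9 = 3·12 + 0·3 + 1·10 + 5·8 = 1
Continuing the recurrence:
  u_10 = 5;  u_11 = 8;  u_12 = 0;  u_13 = 10;  u_14 = 12;  u_15 = 8
  u_16 = 0;  u_17 = 11;  u_18 = 16;  u_19 = 3;  u_20 = 3;  u_21 = 12
  u_22 = 0;  u_23 = 1;  u_24 = 13;  u_25 = 14;  u_26 = 9;  u_27 = 11
  u_28 = 10;  u_29 = 7;  u_30 = 9;  u_31 = 7;  u_32 = 10;  u_33 = 6
  u_34 = 2;  u_35 = 0;  u_36 = 5;  u_37 = 13;  u_38 = 15;  u_39 = 16
  u_40 = 1;  u_41 = 15;  u_42 = 0;  u_43 = 13;  u_44 = 8;  u_45 = 14
  u_46 = 4;  u_47 = 0;  u_48 = 3;  u_49 = 15;  u_50 = 14;  u_51 = 11
  u_52 = 12;  u_53 = 6;  u_54 = 14;  u_55 = 7;  u_56 = 2;  u_57 = 16
  u_58 = 6;  u_59 = 4;  u_60 = 4;  u_61 = 13;  u_62 = 5;  u_63 = 5
  u_64 = 14;  u_65 = 10;  u_66 = 9;  u_67 = 15;  u_68 = 6;  u_69 = 9
  u_70 = 2;  u_71 = 2;  u_72 = 11;  u_73 = 12;  u_74 = 14;  u_75 = 12
  u_76 = 1;  u_77 = 9;  u_78 = 7;  u_79 = 14;  u_80 = 5;  u_81 = 16
  u_82 = 12;  u_83 = 9;  u_84 = 0;  u_85 = 7;  u_86 = 5;  u_87 = 9
  u_88 = 0;  u_89 = 6;  u_90 = 1;  u_91 = 14;  u_92 = 14;  u_93 = 5
  u_94 = 0;  u_95 = 16;  u_96 = 4;  u_97 = 3;  u_98 = 8;  u_99 = 6
  u_100 = 7;  u_101 = 10;  u_102 = 8;  u_103 = 10;  u_104 = 7;  u_105 = 11
  u_106 = 15;  u_107 = 0;  u_108 = 12;  u_109 = 4;  u_110 = 2;  u_111 = 1
  u_112 = 16;  u_113 = 2;  u_114 = 0;  u_115 = 4;  u_116 = 9;  u_117 = 3
  u_118 = 13;  u_119 = 0;  u_120 = 14;  u_121 = 2;  u_122 = 3;  u_123 = 6
  u_124 = 5;  u_125 = 11;  u_126 = 3;  u_127 = 10;  u_128 = 15;  u_129 = 1
  u_130 = 11;  u_131 = 13;  u_132 = 13;  u_133 = 4;  u_134 = 12;  u_135 = 12
  u_136 = 3;  u_137 = 7;  u_138 = 8;  u_139 = 2;  u_140 = 11;  u_141 = 8
  u_142 = 15;  u_143 = 15;  u_144 = 6;  u_145 = 5;  u_146 = 3;  u_147 = 5
  u_148 = 16;  u_149 = 8;  u_150 = 10;  u_151 = 3;  u_152 = 12;  u_153 = 1
  u_154 = 5;  u_155 = 8;  u_156 = 0;  u_157 = 10;  u_158 = 12;  u_159 = 8
  u_160 = 0;  u_161 = 11;  u_162 = 16;  u_163 = 3;  u_164 = 3;  u_165 = 12
  u_166 = 0;  u_167 = 1;  u_168 = 13;  u_169 = 14;  u_170 = 9;  u_171 = 11
  u_172 = 10;  u_173 = 7;  u_174 = 9;  u_175 = 7;  u_176 = 10;  u_177 = 6
  u_178 = 2;  u_179 = 0;  u_180 = 5;  u_181 = 13;  u_182 = 15;  u_183 = 16
  u_184 = 1;  u_185 = 15;  u_186 = 0;  u_187 = 13;  u_188 = 8;  u_189 = 14
  u_190 = 4;  u_191 = 0;  u_192 = 3;  u_193 = 15;  u_194 = 14;  u_195 = 11
  u_196 = 12;  u_197 = 6;  u_198 = 14;  u_199 = 7;  u_200 = 2;  u_201 = 16
  u_202 = 6;  u_203 = 4;  u_204 = 4;  u_205 = 13;  u_206 = 5;  u_207 = 5
  u_208 = 14;  u_209 = 10;  u_210 = 9;  u_211 = 15;  u_212 = 6;  u_213 = 9
  u_214 = 2
u_215 = 3·2 + 0·9 + 1·6 + 5·15 = 2
u_216 = 3·2 + 0·2 + 1·9 + 5·6 = 11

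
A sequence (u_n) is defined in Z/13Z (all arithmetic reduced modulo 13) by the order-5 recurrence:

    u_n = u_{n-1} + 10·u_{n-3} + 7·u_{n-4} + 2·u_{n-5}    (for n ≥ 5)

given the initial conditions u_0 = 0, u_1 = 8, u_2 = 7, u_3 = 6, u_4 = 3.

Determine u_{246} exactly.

2

u_5 = 1·3 + 0·6 + 10·7 + 7·8 + 2·0 = 12
u_6 = 1·12 + 0·3 + 10·6 + 7·7 + 2·8 = 7
u_7 = 1·7 + 0·12 + 10·3 + 7·6 + 2·7 = 2
u_8 = 1·2 + 0·7 + 10·12 + 7·3 + 2·6 = 12
u_9 = 1·12 + 0·2 + 10·7 + 7·12 + 2·3 = 3
u_10 = 1·3 + 0·12 + 10·2 + 7·7 + 2·12 = 5
Continuing the recurrence:
  u_11 = 10;  u_12 = 11;  u_13 = 2;  u_14 = 0;  u_15 = 8;  u_16 = 8
  u_17 = 5;  u_18 = 11;  u_19 = 4;  u_20 = 9;  u_21 = 1;  u_22 = 11
  u_23 = 8;  u_24 = 11;  u_25 = 3;  u_26 = 6;  u_27 = 12;  u_28 = 5
  u_29 = 4;  u_30 = 3;  u_31 = 6;  u_32 = 1;  u_33 = 4;  u_34 = 2
  u_35 = 8;  u_36 = 2;  u_37 = 0;  u_38 = 11;  u_39 = 0;  u_40 = 4
  u_41 = 1;  u_42 = 0;  u_43 = 10;  u_44 = 9;  u_45 = 11;  u_46 = 9
  u_47 = 0;  u_48 = 11;  u_49 = 1;  u_50 = 8;  u_51 = 6;  u_52 = 2
  u_53 = 7;  u_54 = 8;  u_55 = 8;  u_56 = 0;  u_57 = 3;  u_58 = 10
  u_59 = 4;  u_60 = 11;  u_61 = 2;  u_62 = 1;  u_63 = 3;  u_64 = 4
  u_65 = 11;  u_66 = 0;  u_67 = 11;  u_68 = 12;  u_69 = 6;  u_70 = 8
  u_71 = 10;  u_72 = 7;  u_73 = 10;  u_74 = 9;  u_75 = 9;  u_76 = 9
  u_77 = 1;  u_78 = 5;  u_79 = 7;  u_80 = 7;  u_81 = 4;  u_82 = 7
  u_83 = 6;  u_84 = 5;  u_85 = 0;  u_86 = 0;  u_87 = 2;  u_88 = 10
  u_89 = 7;  u_90 = 1;  u_91 = 11;  u_92 = 12;  u_93 = 0;  u_94 = 1
  u_95 = 5;  u_96 = 7;  u_97 = 2;  u_98 = 7;  u_99 = 10;  u_100 = 11
  u_101 = 5;  u_102 = 2;  u_103 = 1;  u_104 = 5;  u_105 = 4;  u_106 = 12
  u_107 = 8;  u_108 = 7;  u_109 = 9;  u_110 = 12;  u_111 = 6;  u_112 = 5
  u_113 = 7;  u_114 = 0;  u_115 = 12;  u_116 = 12;  u_117 = 6;  u_118 = 10
  u_119 = 6;  u_120 = 5;  u_121 = 2;  u_122 = 1;  u_123 = 9;  u_124 = 11
  u_125 = 6;  u_126 = 3;  u_127 = 9;  u_128 = 8;  u_129 = 11;  u_130 = 4
  u_131 = 10;  u_132 = 12;  u_133 = 2;  u_134 = 9;  u_135 = 12;  u_136 = 6
  u_137 = 4;  u_138 = 9;  u_139 = 2;  u_140 = 4;  u_141 = 4;  u_142 = 4
  u_143 = 11;  u_144 = 5;  u_145 = 3;  u_146 = 6;  u_147 = 11;  u_148 = 7
  u_149 = 7;  u_150 = 9;  u_151 = 12;  u_152 = 10;  u_153 = 7;  u_154 = 9
  u_155 = 3;  u_156 = 11;  u_157 = 1;  u_158 = 4;  u_159 = 10;  u_160 = 12
  u_161 = 3;  u_162 = 3;  u_163 = 6;  u_164 = 10;  u_165 = 7;  u_166 = 3
  u_167 = 8;  u_168 = 4;  u_169 = 12;  u_170 = 10;  u_171 = 8;  u_172 = 3
  u_173 = 0;  u_174 = 5;  u_175 = 7;  u_176 = 5;  u_177 = 9;  u_178 = 10
  u_179 = 2;  u_180 = 11;  u_181 = 2;  u_182 = 6;  u_183 = 7;  u_184 = 4
  u_185 = 9;  u_186 = 8;  u_187 = 5;  u_188 = 7;  u_189 = 2;  u_190 = 9
  u_191 = 0;  u_192 = 1;  u_193 = 2;  u_194 = 4;  u_195 = 6;  u_196 = 7
  u_197 = 11;  u_198 = 12;  u_199 = 2;  u_200 = 4;  u_201 = 7;  u_202 = 3
  u_203 = 3;  u_204 = 1;  u_205 = 10;  u_206 = 10;  u_207 = 8;  u_208 = 4
  u_209 = 7;  u_210 = 8;  u_211 = 7;  u_212 = 4;  u_213 = 11;  u_214 = 8
  u_215 = 9;  u_216 = 5;  u_217 = 1;  u_218 = 0;  u_219 = 12;  u_220 = 10
  u_221 = 1;  u_222 = 6;  u_223 = 8;  u_224 = 8;  u_225 = 4;  u_226 = 11
  u_227 = 3;  u_228 = 11;  u_229 = 9;  u_230 = 7;  u_231 = 4;  u_232 = 8
  u_233 = 7;  u_234 = 10;  u_235 = 2;  u_236 = 6;  u_237 = 2;  u_238 = 2
  u_239 = 5;  u_240 = 6;  u_241 = 0;  u_242 = 3;  u_243 = 11;  u_244 = 11
u_245 = 1·11 + 0·11 + 10·3 + 7·0 + 2·6 = 1
u_246 = 1·1 + 0·11 + 10·11 + 7·3 + 2·0 = 2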